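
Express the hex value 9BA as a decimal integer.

Expand by place value (powers of 16):
Digit values: B = 11, A = 10
9BA = 9 × 16^2 + 11 × 16^1 + 10 × 16^0
= 9 × 256 + 11 × 16 + 10 × 1
= 2304 + 176 + 10
= 2490



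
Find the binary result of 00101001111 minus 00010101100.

Method 1 - Direct subtraction (column by column from the right: bit − bit − borrow-in; if negative, add 2 and borrow 1 from the next column):
borrow: 00101000000
        00101001111
-       00010101100
-------------------
        00010100011

Method 2 - Add two's complement:
Two's complement of 00010101100: invert → 11101010011, add 1 → 11101010100
  00101001111
+ 11101010100
-------------
 100010100011  (end carry out of the top bit = 1)
Discarding the end carry: 00010100011
Decimal check:
  00101001111 = 256 + 64 + 8 + 4 + 2 + 1 = 335
  00010101100 = 128 + 32 + 8 + 4 = 172
  335 - 172 = 163, and 00010100011 = 128 + 32 + 2 + 1 = 163 ✓



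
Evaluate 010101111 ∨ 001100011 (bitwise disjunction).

OR: 1 when either bit is 1
  010101111
| 001100011
-----------
  011101111
Decimal: 175 | 99 = 239



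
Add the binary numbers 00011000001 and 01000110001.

Add column by column from the right: bit + bit + carry-in; write the sum mod 2, carry 1 when the sum is 2 or 3.
carry:  00000000010
        00011000001
+       01000110001
-------------------
       001011110010
(the carry out of the leftmost column, 0, becomes the leading bit)
Decimal check:
  00011000001 = 128 + 64 + 1 = 193
  01000110001 = 512 + 32 + 16 + 1 = 561
  193 + 561 = 754, and 001011110010 = 512 + 128 + 64 + 32 + 16 + 2 = 754 ✓



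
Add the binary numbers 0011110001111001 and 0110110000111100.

Add column by column from the right: bit + bit + carry-in; write the sum mod 2, carry 1 when the sum is 2 or 3.
carry:  1111100011110000
        0011110001111001
+       0110110000111100
------------------------
       01010100010110101
(the carry out of the leftmost column, 0, becomes the leading bit)
Decimal check:
  0011110001111001 = 8192 + 4096 + 2048 + 1024 + 64 + 32 + 16 + 8 + 1 = 15481
  0110110000111100 = 16384 + 8192 + 2048 + 1024 + 32 + 16 + 8 + 4 = 27708
  15481 + 27708 = 43189, and 01010100010110101 = 32768 + 8192 + 2048 + 128 + 32 + 16 + 4 + 1 = 43189 ✓



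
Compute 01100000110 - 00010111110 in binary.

Method 1 - Direct subtraction (column by column from the right: bit − bit − borrow-in; if negative, add 2 and borrow 1 from the next column):
borrow: 00111110000
        01100000110
-       00010111110
-------------------
        01001001000

Method 2 - Add two's complement:
Two's complement of 00010111110: invert → 11101000001, add 1 → 11101000010
  01100000110
+ 11101000010
-------------
 101001001000  (end carry out of the top bit = 1)
Discarding the end carry: 01001001000
Decimal check:
  01100000110 = 512 + 256 + 4 + 2 = 774
  00010111110 = 128 + 32 + 16 + 8 + 4 + 2 = 190
  774 - 190 = 584, and 01001001000 = 512 + 64 + 8 = 584 ✓



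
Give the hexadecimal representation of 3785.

Using repeated division by 16 (digits 10–15 are A–F):
3785 ÷ 16 = 236 remainder 9
236 ÷ 16 = 14 remainder 12 (C)
14 ÷ 16 = 0 remainder 14 (E)
Reading remainders bottom to top: EC9



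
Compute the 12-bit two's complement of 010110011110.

Original: 010110011110
Step 1 - Invert all bits: 101001100001
Step 2 - Add 1: 101001100010
Verification: 010110011110 + 101001100010 = 1000000000000; discarding the end carry (carry out of the top bit) leaves the 12-bit value 000000000000, as required for x + (-x)



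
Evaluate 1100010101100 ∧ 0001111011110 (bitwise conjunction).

AND: 1 only when both bits are 1
  1100010101100
& 0001111011110
---------------
  0000010001100
Decimal: 6316 & 990 = 140



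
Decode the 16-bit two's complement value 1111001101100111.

Binary: 1111001101100111
Sign bit: 1 (negative)
Invert: 0000110010011000
Add 1:  0000110010011001
Magnitude: 0000110010011001 = 2048 + 1024 + 128 + 16 + 8 + 1 = 3225
Value: -3225



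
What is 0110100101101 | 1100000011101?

OR: 1 when either bit is 1
  0110100101101
| 1100000011101
---------------
  1110100111101
Decimal: 3373 | 6173 = 7485



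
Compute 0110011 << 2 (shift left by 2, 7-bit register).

Original: 0110011 (decimal 51)
Shift left by 2 positions
Append 2 zeros on the right and drop the 2 high bits that overflow the 7-bit width
Result: 1001100 (decimal 76)
Equivalent: 51 << 2 = 51 × 2^2 = 204, truncated to 7 bits = 76



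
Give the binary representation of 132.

Using repeated division by 2:
132 ÷ 2 = 66 remainder 0
66 ÷ 2 = 33 remainder 0
33 ÷ 2 = 16 remainder 1
16 ÷ 2 = 8 remainder 0
8 ÷ 2 = 4 remainder 0
4 ÷ 2 = 2 remainder 0
2 ÷ 2 = 1 remainder 0
1 ÷ 2 = 0 remainder 1
Reading remainders bottom to top: 10000100



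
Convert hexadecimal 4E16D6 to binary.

Convert each hex digit to 4 bits:
  4 = 0100
  E = 1110
  1 = 0001
  6 = 0110
  D = 1101
  6 = 0110
Concatenate: 010011100001011011010110



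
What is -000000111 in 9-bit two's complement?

Original: 000000111
Step 1 - Invert all bits: 111111000
Step 2 - Add 1: 111111001
Verification: 000000111 + 111111001 = 1000000000; discarding the end carry (carry out of the top bit) leaves the 9-bit value 000000000, as required for x + (-x)



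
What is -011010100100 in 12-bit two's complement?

Original: 011010100100
Step 1 - Invert all bits: 100101011011
Step 2 - Add 1: 100101011100
Verification: 011010100100 + 100101011100 = 1000000000000; discarding the end carry (carry out of the top bit) leaves the 12-bit value 000000000000, as required for x + (-x)



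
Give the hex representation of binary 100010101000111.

Group into 4-bit nibbles from right:
  0100 = 4
  0101 = 5
  0100 = 4
  0111 = 7
Result: 4547



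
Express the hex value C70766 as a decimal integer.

Expand by place value (powers of 16):
Digit values: C = 12
C70766 = 12 × 16^5 + 7 × 16^4 + 0 × 16^3 + 7 × 16^2 + 6 × 16^1 + 6 × 16^0
= 12 × 1048576 + 7 × 65536 + 0 × 4096 + 7 × 256 + 6 × 16 + 6 × 1
= 12582912 + 458752 + 0 + 1792 + 96 + 6
= 13043558



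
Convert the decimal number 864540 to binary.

Using repeated division by 2:
864540 ÷ 2 = 432270 remainder 0
432270 ÷ 2 = 216135 remainder 0
216135 ÷ 2 = 108067 remainder 1
108067 ÷ 2 = 54033 remainder 1
54033 ÷ 2 = 27016 remainder 1
27016 ÷ 2 = 13508 remainder 0
13508 ÷ 2 = 6754 remainder 0
6754 ÷ 2 = 3377 remainder 0
3377 ÷ 2 = 1688 remainder 1
1688 ÷ 2 = 844 remainder 0
844 ÷ 2 = 422 remainder 0
422 ÷ 2 = 211 remainder 0
211 ÷ 2 = 105 remainder 1
105 ÷ 2 = 52 remainder 1
52 ÷ 2 = 26 remainder 0
26 ÷ 2 = 13 remainder 0
13 ÷ 2 = 6 remainder 1
6 ÷ 2 = 3 remainder 0
3 ÷ 2 = 1 remainder 1
1 ÷ 2 = 0 remainder 1
Reading remainders bottom to top: 11010011000100011100



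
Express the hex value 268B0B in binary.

Convert each hex digit to 4 bits:
  2 = 0010
  6 = 0110
  8 = 1000
  B = 1011
  0 = 0000
  B = 1011
Concatenate: 001001101000101100001011



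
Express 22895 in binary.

Using repeated division by 2:
22895 ÷ 2 = 11447 remainder 1
11447 ÷ 2 = 5723 remainder 1
5723 ÷ 2 = 2861 remainder 1
2861 ÷ 2 = 1430 remainder 1
1430 ÷ 2 = 715 remainder 0
715 ÷ 2 = 357 remainder 1
357 ÷ 2 = 178 remainder 1
178 ÷ 2 = 89 remainder 0
89 ÷ 2 = 44 remainder 1
44 ÷ 2 = 22 remainder 0
22 ÷ 2 = 11 remainder 0
11 ÷ 2 = 5 remainder 1
5 ÷ 2 = 2 remainder 1
2 ÷ 2 = 1 remainder 0
1 ÷ 2 = 0 remainder 1
Reading remainders bottom to top: 101100101101111



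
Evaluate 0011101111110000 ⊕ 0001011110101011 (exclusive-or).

XOR: 1 when bits differ
  0011101111110000
^ 0001011110101011
------------------
  0010110001011011
Decimal: 15344 ^ 6059 = 11355



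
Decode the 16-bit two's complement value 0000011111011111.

Binary: 0000011111011111
Sign bit: 0 (non-negative)
Read directly as an unsigned value:
0000011111011111 = 1024 + 512 + 256 + 128 + 64 + 16 + 8 + 4 + 2 + 1 = 2015
Value: 2015



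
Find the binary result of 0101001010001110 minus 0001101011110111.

Method 1 - Direct subtraction (column by column from the right: bit − bit − borrow-in; if negative, add 2 and borrow 1 from the next column):
borrow: 0111111111101110
        0101001010001110
-       0001101011110111
------------------------
        0011011110010111

Method 2 - Add two's complement:
Two's complement of 0001101011110111: invert → 1110010100001000, add 1 → 1110010100001001
  0101001010001110
+ 1110010100001001
------------------
 10011011110010111  (end carry out of the top bit = 1)
Discarding the end carry: 0011011110010111
Decimal check:
  0101001010001110 = 16384 + 4096 + 512 + 128 + 8 + 4 + 2 = 21134
  0001101011110111 = 4096 + 2048 + 512 + 128 + 64 + 32 + 16 + 4 + 2 + 1 = 6903
  21134 - 6903 = 14231, and 0011011110010111 = 8192 + 4096 + 1024 + 512 + 256 + 128 + 16 + 4 + 2 + 1 = 14231 ✓



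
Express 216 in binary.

Using repeated division by 2:
216 ÷ 2 = 108 remainder 0
108 ÷ 2 = 54 remainder 0
54 ÷ 2 = 27 remainder 0
27 ÷ 2 = 13 remainder 1
13 ÷ 2 = 6 remainder 1
6 ÷ 2 = 3 remainder 0
3 ÷ 2 = 1 remainder 1
1 ÷ 2 = 0 remainder 1
Reading remainders bottom to top: 11011000



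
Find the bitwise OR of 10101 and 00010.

OR: 1 when either bit is 1
  10101
| 00010
-------
  10111
Decimal: 21 | 2 = 23



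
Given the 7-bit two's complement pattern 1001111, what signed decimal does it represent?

Binary: 1001111
Sign bit: 1 (negative)
Invert: 0110000
Add 1:  0110001
Magnitude: 0110001 = 32 + 16 + 1 = 49
Value: -49



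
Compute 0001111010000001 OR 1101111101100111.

OR: 1 when either bit is 1
  0001111010000001
| 1101111101100111
------------------
  1101111111100111
Decimal: 7809 | 57191 = 57319



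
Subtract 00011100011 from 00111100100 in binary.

Method 1 - Direct subtraction (column by column from the right: bit − bit − borrow-in; if negative, add 2 and borrow 1 from the next column):
borrow: 00000000110
        00111100100
-       00011100011
-------------------
        00100000001

Method 2 - Add two's complement:
Two's complement of 00011100011: invert → 11100011100, add 1 → 11100011101
  00111100100
+ 11100011101
-------------
 100100000001  (end carry out of the top bit = 1)
Discarding the end carry: 00100000001
Decimal check:
  00111100100 = 256 + 128 + 64 + 32 + 4 = 484
  00011100011 = 128 + 64 + 32 + 2 + 1 = 227
  484 - 227 = 257, and 00100000001 = 256 + 1 = 257 ✓



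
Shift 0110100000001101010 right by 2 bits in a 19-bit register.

Original: 0110100000001101010 (decimal 213098)
Shift right by 2 positions
Drop the 2 low bits; fill with zeros on the left
Result: 0001101000000011010 (decimal 53274)
Equivalent: 213098 >> 2 = 213098 ÷ 2^2 = 53274



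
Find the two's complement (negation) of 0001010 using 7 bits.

Original: 0001010
Step 1 - Invert all bits: 1110101
Step 2 - Add 1: 1110110
Verification: 0001010 + 1110110 = 10000000; discarding the end carry (carry out of the top bit) leaves the 7-bit value 0000000, as required for x + (-x)



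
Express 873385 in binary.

Using repeated division by 2:
873385 ÷ 2 = 436692 remainder 1
436692 ÷ 2 = 218346 remainder 0
218346 ÷ 2 = 109173 remainder 0
109173 ÷ 2 = 54586 remainder 1
54586 ÷ 2 = 27293 remainder 0
27293 ÷ 2 = 13646 remainder 1
13646 ÷ 2 = 6823 remainder 0
6823 ÷ 2 = 3411 remainder 1
3411 ÷ 2 = 1705 remainder 1
1705 ÷ 2 = 852 remainder 1
852 ÷ 2 = 426 remainder 0
426 ÷ 2 = 213 remainder 0
213 ÷ 2 = 106 remainder 1
106 ÷ 2 = 53 remainder 0
53 ÷ 2 = 26 remainder 1
26 ÷ 2 = 13 remainder 0
13 ÷ 2 = 6 remainder 1
6 ÷ 2 = 3 remainder 0
3 ÷ 2 = 1 remainder 1
1 ÷ 2 = 0 remainder 1
Reading remainders bottom to top: 11010101001110101001



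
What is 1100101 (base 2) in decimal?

Sum of powers of 2 for each 1-bit:
2^0 + 2^2 + 2^5 + 2^6
= 1 + 4 + 32 + 64
= 101



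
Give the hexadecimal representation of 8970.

Using repeated division by 16 (digits 10–15 are A–F):
8970 ÷ 16 = 560 remainder 10 (A)
560 ÷ 16 = 35 remainder 0
35 ÷ 16 = 2 remainder 3
2 ÷ 16 = 0 remainder 2
Reading remainders bottom to top: 230A



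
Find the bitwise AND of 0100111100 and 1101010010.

AND: 1 only when both bits are 1
  0100111100
& 1101010010
------------
  0100010000
Decimal: 316 & 850 = 272



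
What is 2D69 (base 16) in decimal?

Expand by place value (powers of 16):
Digit values: D = 13
2D69 = 2 × 16^3 + 13 × 16^2 + 6 × 16^1 + 9 × 16^0
= 2 × 4096 + 13 × 256 + 6 × 16 + 9 × 1
= 8192 + 3328 + 96 + 9
= 11625



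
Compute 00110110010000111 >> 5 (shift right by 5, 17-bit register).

Original: 00110110010000111 (decimal 27783)
Shift right by 5 positions
Drop the 5 low bits; fill with zeros on the left
Result: 00000001101100100 (decimal 868)
Equivalent: 27783 >> 5 = 27783 ÷ 2^5 = 868



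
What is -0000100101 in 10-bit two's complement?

Original: 0000100101
Step 1 - Invert all bits: 1111011010
Step 2 - Add 1: 1111011011
Verification: 0000100101 + 1111011011 = 10000000000; discarding the end carry (carry out of the top bit) leaves the 10-bit value 0000000000, as required for x + (-x)



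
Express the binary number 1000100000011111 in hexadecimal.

Group into 4-bit nibbles from right:
  1000 = 8
  1000 = 8
  0001 = 1
  1111 = F
Result: 881F



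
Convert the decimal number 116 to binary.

Using repeated division by 2:
116 ÷ 2 = 58 remainder 0
58 ÷ 2 = 29 remainder 0
29 ÷ 2 = 14 remainder 1
14 ÷ 2 = 7 remainder 0
7 ÷ 2 = 3 remainder 1
3 ÷ 2 = 1 remainder 1
1 ÷ 2 = 0 remainder 1
Reading remainders bottom to top: 1110100



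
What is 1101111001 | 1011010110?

OR: 1 when either bit is 1
  1101111001
| 1011010110
------------
  1111111111
Decimal: 889 | 726 = 1023



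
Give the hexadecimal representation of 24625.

Using repeated division by 16 (digits 10–15 are A–F):
24625 ÷ 16 = 1539 remainder 1
1539 ÷ 16 = 96 remainder 3
96 ÷ 16 = 6 remainder 0
6 ÷ 16 = 0 remainder 6
Reading remainders bottom to top: 6031



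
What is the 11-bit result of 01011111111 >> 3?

Original: 01011111111 (decimal 767)
Shift right by 3 positions
Drop the 3 low bits; fill with zeros on the left
Result: 00001011111 (decimal 95)
Equivalent: 767 >> 3 = 767 ÷ 2^3 = 95



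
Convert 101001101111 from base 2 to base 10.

Sum of powers of 2 for each 1-bit:
2^0 + 2^1 + 2^2 + 2^3 + 2^5 + 2^6 + 2^9 + 2^11
= 1 + 2 + 4 + 8 + 32 + 64 + 512 + 2048
= 2671



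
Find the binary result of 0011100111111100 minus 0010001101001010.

Method 1 - Direct subtraction (column by column from the right: bit − bit − borrow-in; if negative, add 2 and borrow 1 from the next column):
borrow: 0000110000000100
        0011100111111100
-       0010001101001010
------------------------
        0001011010110010

Method 2 - Add two's complement:
Two's complement of 0010001101001010: invert → 1101110010110101, add 1 → 1101110010110110
  0011100111111100
+ 1101110010110110
------------------
 10001011010110010  (end carry out of the top bit = 1)
Discarding the end carry: 0001011010110010
Decimal check:
  0011100111111100 = 8192 + 4096 + 2048 + 256 + 128 + 64 + 32 + 16 + 8 + 4 = 14844
  0010001101001010 = 8192 + 512 + 256 + 64 + 8 + 2 = 9034
  14844 - 9034 = 5810, and 0001011010110010 = 4096 + 1024 + 512 + 128 + 32 + 16 + 2 = 5810 ✓



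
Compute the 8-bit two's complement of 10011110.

Original (sign bit 1, negative): 10011110
Step 1 - Invert all bits: 01100001
Step 2 - Add 1: 01100010
Verification: 10011110 + 01100010 = 100000000; discarding the end carry (carry out of the top bit) leaves the 8-bit value 00000000, as required for x + (-x)



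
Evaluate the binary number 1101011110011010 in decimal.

Sum of powers of 2 for each 1-bit:
2^1 + 2^3 + 2^4 + 2^7 + 2^8 + 2^9 + 2^10 + 2^12 + 2^14 + 2^15
= 2 + 8 + 16 + 128 + 256 + 512 + 1024 + 4096 + 16384 + 32768
= 55194



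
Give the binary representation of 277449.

Using repeated division by 2:
277449 ÷ 2 = 138724 remainder 1
138724 ÷ 2 = 69362 remainder 0
69362 ÷ 2 = 34681 remainder 0
34681 ÷ 2 = 17340 remainder 1
17340 ÷ 2 = 8670 remainder 0
8670 ÷ 2 = 4335 remainder 0
4335 ÷ 2 = 2167 remainder 1
2167 ÷ 2 = 1083 remainder 1
1083 ÷ 2 = 541 remainder 1
541 ÷ 2 = 270 remainder 1
270 ÷ 2 = 135 remainder 0
135 ÷ 2 = 67 remainder 1
67 ÷ 2 = 33 remainder 1
33 ÷ 2 = 16 remainder 1
16 ÷ 2 = 8 remainder 0
8 ÷ 2 = 4 remainder 0
4 ÷ 2 = 2 remainder 0
2 ÷ 2 = 1 remainder 0
1 ÷ 2 = 0 remainder 1
Reading remainders bottom to top: 1000011101111001001



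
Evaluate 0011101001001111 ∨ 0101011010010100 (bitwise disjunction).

OR: 1 when either bit is 1
  0011101001001111
| 0101011010010100
------------------
  0111111011011111
Decimal: 14927 | 22164 = 32479



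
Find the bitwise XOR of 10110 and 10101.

XOR: 1 when bits differ
  10110
^ 10101
-------
  00011
Decimal: 22 ^ 21 = 3



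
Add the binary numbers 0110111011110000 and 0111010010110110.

Add column by column from the right: bit + bit + carry-in; write the sum mod 2, carry 1 when the sum is 2 or 3.
carry:  1111100111100000
        0110111011110000
+       0111010010110110
------------------------
       01110001110100110
(the carry out of the leftmost column, 0, becomes the leading bit)
Decimal check:
  0110111011110000 = 16384 + 8192 + 2048 + 1024 + 512 + 128 + 64 + 32 + 16 = 28400
  0111010010110110 = 16384 + 8192 + 4096 + 1024 + 128 + 32 + 16 + 4 + 2 = 29878
  28400 + 29878 = 58278, and 01110001110100110 = 32768 + 16384 + 8192 + 512 + 256 + 128 + 32 + 4 + 2 = 58278 ✓



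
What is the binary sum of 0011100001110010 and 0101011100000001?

Add column by column from the right: bit + bit + carry-in; write the sum mod 2, carry 1 when the sum is 2 or 3.
carry:  1110000000000000
        0011100001110010
+       0101011100000001
------------------------
       01000111101110011
(the carry out of the leftmost column, 0, becomes the leading bit)
Decimal check:
  0011100001110010 = 8192 + 4096 + 2048 + 64 + 32 + 16 + 2 = 14450
  0101011100000001 = 16384 + 4096 + 1024 + 512 + 256 + 1 = 22273
  14450 + 22273 = 36723, and 01000111101110011 = 32768 + 2048 + 1024 + 512 + 256 + 64 + 32 + 16 + 2 + 1 = 36723 ✓



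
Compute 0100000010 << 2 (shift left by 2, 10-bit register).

Original: 0100000010 (decimal 258)
Shift left by 2 positions
Append 2 zeros on the right and drop the 2 high bits that overflow the 10-bit width
Result: 0000001000 (decimal 8)
Equivalent: 258 << 2 = 258 × 2^2 = 1032, truncated to 10 bits = 8



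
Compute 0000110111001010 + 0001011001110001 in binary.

Add column by column from the right: bit + bit + carry-in; write the sum mod 2, carry 1 when the sum is 2 or 3.
carry:  0011111110000000
        0000110111001010
+       0001011001110001
------------------------
       00010010000111011
(the carry out of the leftmost column, 0, becomes the leading bit)
Decimal check:
  0000110111001010 = 2048 + 1024 + 256 + 128 + 64 + 8 + 2 = 3530
  0001011001110001 = 4096 + 1024 + 512 + 64 + 32 + 16 + 1 = 5745
  3530 + 5745 = 9275, and 00010010000111011 = 8192 + 1024 + 32 + 16 + 8 + 2 + 1 = 9275 ✓



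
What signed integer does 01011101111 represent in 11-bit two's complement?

Binary: 01011101111
Sign bit: 0 (non-negative)
Read directly as an unsigned value:
01011101111 = 512 + 128 + 64 + 32 + 8 + 4 + 2 + 1 = 751
Value: 751



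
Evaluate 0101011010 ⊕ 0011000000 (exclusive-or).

XOR: 1 when bits differ
  0101011010
^ 0011000000
------------
  0110011010
Decimal: 346 ^ 192 = 410



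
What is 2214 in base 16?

Using repeated division by 16 (digits 10–15 are A–F):
2214 ÷ 16 = 138 remainder 6
138 ÷ 16 = 8 remainder 10 (A)
8 ÷ 16 = 0 remainder 8
Reading remainders bottom to top: 8A6



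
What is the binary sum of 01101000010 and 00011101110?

Add column by column from the right: bit + bit + carry-in; write the sum mod 2, carry 1 when the sum is 2 or 3.
carry:  11110011100
        01101000010
+       00011101110
-------------------
       010000110000
(the carry out of the leftmost column, 0, becomes the leading bit)
Decimal check:
  01101000010 = 512 + 256 + 64 + 2 = 834
  00011101110 = 128 + 64 + 32 + 8 + 4 + 2 = 238
  834 + 238 = 1072, and 010000110000 = 1024 + 32 + 16 = 1072 ✓



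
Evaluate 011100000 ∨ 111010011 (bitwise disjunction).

OR: 1 when either bit is 1
  011100000
| 111010011
-----------
  111110011
Decimal: 224 | 467 = 499



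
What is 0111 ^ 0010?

XOR: 1 when bits differ
  0111
^ 0010
------
  0101
Decimal: 7 ^ 2 = 5



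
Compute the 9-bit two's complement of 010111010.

Original: 010111010
Step 1 - Invert all bits: 101000101
Step 2 - Add 1: 101000110
Verification: 010111010 + 101000110 = 1000000000; discarding the end carry (carry out of the top bit) leaves the 9-bit value 000000000, as required for x + (-x)



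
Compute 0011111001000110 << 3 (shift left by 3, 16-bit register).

Original: 0011111001000110 (decimal 15942)
Shift left by 3 positions
Append 3 zeros on the right and drop the 3 high bits that overflow the 16-bit width
Result: 1111001000110000 (decimal 62000)
Equivalent: 15942 << 3 = 15942 × 2^3 = 127536, truncated to 16 bits = 62000



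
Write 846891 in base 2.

Using repeated division by 2:
846891 ÷ 2 = 423445 remainder 1
423445 ÷ 2 = 211722 remainder 1
211722 ÷ 2 = 105861 remainder 0
105861 ÷ 2 = 52930 remainder 1
52930 ÷ 2 = 26465 remainder 0
26465 ÷ 2 = 13232 remainder 1
13232 ÷ 2 = 6616 remainder 0
6616 ÷ 2 = 3308 remainder 0
3308 ÷ 2 = 1654 remainder 0
1654 ÷ 2 = 827 remainder 0
827 ÷ 2 = 413 remainder 1
413 ÷ 2 = 206 remainder 1
206 ÷ 2 = 103 remainder 0
103 ÷ 2 = 51 remainder 1
51 ÷ 2 = 25 remainder 1
25 ÷ 2 = 12 remainder 1
12 ÷ 2 = 6 remainder 0
6 ÷ 2 = 3 remainder 0
3 ÷ 2 = 1 remainder 1
1 ÷ 2 = 0 remainder 1
Reading remainders bottom to top: 11001110110000101011



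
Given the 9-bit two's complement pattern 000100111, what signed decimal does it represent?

Binary: 000100111
Sign bit: 0 (non-negative)
Read directly as an unsigned value:
000100111 = 32 + 4 + 2 + 1 = 39
Value: 39



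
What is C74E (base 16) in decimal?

Expand by place value (powers of 16):
Digit values: C = 12, E = 14
C74E = 12 × 16^3 + 7 × 16^2 + 4 × 16^1 + 14 × 16^0
= 12 × 4096 + 7 × 256 + 4 × 16 + 14 × 1
= 49152 + 1792 + 64 + 14
= 51022



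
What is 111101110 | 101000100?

OR: 1 when either bit is 1
  111101110
| 101000100
-----------
  111101110
Decimal: 494 | 324 = 494



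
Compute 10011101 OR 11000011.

OR: 1 when either bit is 1
  10011101
| 11000011
----------
  11011111
Decimal: 157 | 195 = 223



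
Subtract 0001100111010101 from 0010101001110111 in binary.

Method 1 - Direct subtraction (column by column from the right: bit − bit − borrow-in; if negative, add 2 and borrow 1 from the next column):
borrow: 0010001100000000
        0010101001110111
-       0001100111010101
------------------------
        0001000010100010

Method 2 - Add two's complement:
Two's complement of 0001100111010101: invert → 1110011000101010, add 1 → 1110011000101011
  0010101001110111
+ 1110011000101011
------------------
 10001000010100010  (end carry out of the top bit = 1)
Discarding the end carry: 0001000010100010
Decimal check:
  0010101001110111 = 8192 + 2048 + 512 + 64 + 32 + 16 + 4 + 2 + 1 = 10871
  0001100111010101 = 4096 + 2048 + 256 + 128 + 64 + 16 + 4 + 1 = 6613
  10871 - 6613 = 4258, and 0001000010100010 = 4096 + 128 + 32 + 2 = 4258 ✓



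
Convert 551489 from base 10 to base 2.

Using repeated division by 2:
551489 ÷ 2 = 275744 remainder 1
275744 ÷ 2 = 137872 remainder 0
137872 ÷ 2 = 68936 remainder 0
68936 ÷ 2 = 34468 remainder 0
34468 ÷ 2 = 17234 remainder 0
17234 ÷ 2 = 8617 remainder 0
8617 ÷ 2 = 4308 remainder 1
4308 ÷ 2 = 2154 remainder 0
2154 ÷ 2 = 1077 remainder 0
1077 ÷ 2 = 538 remainder 1
538 ÷ 2 = 269 remainder 0
269 ÷ 2 = 134 remainder 1
134 ÷ 2 = 67 remainder 0
67 ÷ 2 = 33 remainder 1
33 ÷ 2 = 16 remainder 1
16 ÷ 2 = 8 remainder 0
8 ÷ 2 = 4 remainder 0
4 ÷ 2 = 2 remainder 0
2 ÷ 2 = 1 remainder 0
1 ÷ 2 = 0 remainder 1
Reading remainders bottom to top: 10000110101001000001



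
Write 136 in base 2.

Using repeated division by 2:
136 ÷ 2 = 68 remainder 0
68 ÷ 2 = 34 remainder 0
34 ÷ 2 = 17 remainder 0
17 ÷ 2 = 8 remainder 1
8 ÷ 2 = 4 remainder 0
4 ÷ 2 = 2 remainder 0
2 ÷ 2 = 1 remainder 0
1 ÷ 2 = 0 remainder 1
Reading remainders bottom to top: 10001000



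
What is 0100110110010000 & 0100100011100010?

AND: 1 only when both bits are 1
  0100110110010000
& 0100100011100010
------------------
  0100100010000000
Decimal: 19856 & 18658 = 18560



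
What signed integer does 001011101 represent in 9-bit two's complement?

Binary: 001011101
Sign bit: 0 (non-negative)
Read directly as an unsigned value:
001011101 = 64 + 16 + 8 + 4 + 1 = 93
Value: 93



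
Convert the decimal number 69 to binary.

Using repeated division by 2:
69 ÷ 2 = 34 remainder 1
34 ÷ 2 = 17 remainder 0
17 ÷ 2 = 8 remainder 1
8 ÷ 2 = 4 remainder 0
4 ÷ 2 = 2 remainder 0
2 ÷ 2 = 1 remainder 0
1 ÷ 2 = 0 remainder 1
Reading remainders bottom to top: 1000101



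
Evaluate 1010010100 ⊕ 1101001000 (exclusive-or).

XOR: 1 when bits differ
  1010010100
^ 1101001000
------------
  0111011100
Decimal: 660 ^ 840 = 476



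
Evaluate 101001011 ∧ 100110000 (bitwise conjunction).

AND: 1 only when both bits are 1
  101001011
& 100110000
-----------
  100000000
Decimal: 331 & 304 = 256



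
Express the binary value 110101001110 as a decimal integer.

Sum of powers of 2 for each 1-bit:
2^1 + 2^2 + 2^3 + 2^6 + 2^8 + 2^10 + 2^11
= 2 + 4 + 8 + 64 + 256 + 1024 + 2048
= 3406



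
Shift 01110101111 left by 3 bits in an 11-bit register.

Original: 01110101111 (decimal 943)
Shift left by 3 positions
Append 3 zeros on the right and drop the 3 high bits that overflow the 11-bit width
Result: 10101111000 (decimal 1400)
Equivalent: 943 << 3 = 943 × 2^3 = 7544, truncated to 11 bits = 1400



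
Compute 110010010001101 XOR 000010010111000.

XOR: 1 when bits differ
  110010010001101
^ 000010010111000
-----------------
  110000000110101
Decimal: 25741 ^ 1208 = 24629



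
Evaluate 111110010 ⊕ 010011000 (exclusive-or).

XOR: 1 when bits differ
  111110010
^ 010011000
-----------
  101101010
Decimal: 498 ^ 152 = 362



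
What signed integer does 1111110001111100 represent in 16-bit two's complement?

Binary: 1111110001111100
Sign bit: 1 (negative)
Invert: 0000001110000011
Add 1:  0000001110000100
Magnitude: 0000001110000100 = 512 + 256 + 128 + 4 = 900
Value: -900



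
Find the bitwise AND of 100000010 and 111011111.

AND: 1 only when both bits are 1
  100000010
& 111011111
-----------
  100000010
Decimal: 258 & 479 = 258



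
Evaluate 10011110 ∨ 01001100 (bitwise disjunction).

OR: 1 when either bit is 1
  10011110
| 01001100
----------
  11011110
Decimal: 158 | 76 = 222



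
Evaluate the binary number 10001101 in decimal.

Sum of powers of 2 for each 1-bit:
2^0 + 2^2 + 2^3 + 2^7
= 1 + 4 + 8 + 128
= 141



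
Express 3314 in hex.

Using repeated division by 16 (digits 10–15 are A–F):
3314 ÷ 16 = 207 remainder 2
207 ÷ 16 = 12 remainder 15 (F)
12 ÷ 16 = 0 remainder 12 (C)
Reading remainders bottom to top: CF2



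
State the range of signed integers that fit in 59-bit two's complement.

For 59-bit two's complement:
Minimum: -2^58 = -288230376151711744
Maximum: 2^58 - 1 = 288230376151711743



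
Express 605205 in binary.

Using repeated division by 2:
605205 ÷ 2 = 302602 remainder 1
302602 ÷ 2 = 151301 remainder 0
151301 ÷ 2 = 75650 remainder 1
75650 ÷ 2 = 37825 remainder 0
37825 ÷ 2 = 18912 remainder 1
18912 ÷ 2 = 9456 remainder 0
9456 ÷ 2 = 4728 remainder 0
4728 ÷ 2 = 2364 remainder 0
2364 ÷ 2 = 1182 remainder 0
1182 ÷ 2 = 591 remainder 0
591 ÷ 2 = 295 remainder 1
295 ÷ 2 = 147 remainder 1
147 ÷ 2 = 73 remainder 1
73 ÷ 2 = 36 remainder 1
36 ÷ 2 = 18 remainder 0
18 ÷ 2 = 9 remainder 0
9 ÷ 2 = 4 remainder 1
4 ÷ 2 = 2 remainder 0
2 ÷ 2 = 1 remainder 0
1 ÷ 2 = 0 remainder 1
Reading remainders bottom to top: 10010011110000010101



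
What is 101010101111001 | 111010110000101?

OR: 1 when either bit is 1
  101010101111001
| 111010110000101
-----------------
  111010111111101
Decimal: 21881 | 30085 = 30205



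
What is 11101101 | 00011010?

OR: 1 when either bit is 1
  11101101
| 00011010
----------
  11111111
Decimal: 237 | 26 = 255



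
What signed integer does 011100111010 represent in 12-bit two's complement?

Binary: 011100111010
Sign bit: 0 (non-negative)
Read directly as an unsigned value:
011100111010 = 1024 + 512 + 256 + 32 + 16 + 8 + 2 = 1850
Value: 1850



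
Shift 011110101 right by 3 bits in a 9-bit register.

Original: 011110101 (decimal 245)
Shift right by 3 positions
Drop the 3 low bits; fill with zeros on the left
Result: 000011110 (decimal 30)
Equivalent: 245 >> 3 = 245 ÷ 2^3 = 30



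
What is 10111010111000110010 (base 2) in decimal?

Sum of powers of 2 for each 1-bit:
2^1 + 2^4 + 2^5 + 2^9 + 2^10 + 2^11 + 2^13 + 2^15 + 2^16 + 2^17 + 2^19
= 2 + 16 + 32 + 512 + 1024 + 2048 + 8192 + 32768 + 65536 + 131072 + 524288
= 765490



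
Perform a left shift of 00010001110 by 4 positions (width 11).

Original: 00010001110 (decimal 142)
Shift left by 4 positions
Append 4 zeros on the right and drop the 4 high bits that overflow the 11-bit width
Result: 00011100000 (decimal 224)
Equivalent: 142 << 4 = 142 × 2^4 = 2272, truncated to 11 bits = 224



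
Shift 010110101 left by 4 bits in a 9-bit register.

Original: 010110101 (decimal 181)
Shift left by 4 positions
Append 4 zeros on the right and drop the 4 high bits that overflow the 9-bit width
Result: 101010000 (decimal 336)
Equivalent: 181 << 4 = 181 × 2^4 = 2896, truncated to 9 bits = 336



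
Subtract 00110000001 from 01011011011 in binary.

Method 1 - Direct subtraction (column by column from the right: bit − bit − borrow-in; if negative, add 2 and borrow 1 from the next column):
borrow: 01000000000
        01011011011
-       00110000001
-------------------
        00101011010

Method 2 - Add two's complement:
Two's complement of 00110000001: invert → 11001111110, add 1 → 11001111111
  01011011011
+ 11001111111
-------------
 100101011010  (end carry out of the top bit = 1)
Discarding the end carry: 00101011010
Decimal check:
  01011011011 = 512 + 128 + 64 + 16 + 8 + 2 + 1 = 731
  00110000001 = 256 + 128 + 1 = 385
  731 - 385 = 346, and 00101011010 = 256 + 64 + 16 + 8 + 2 = 346 ✓



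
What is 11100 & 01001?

AND: 1 only when both bits are 1
  11100
& 01001
-------
  01000
Decimal: 28 & 9 = 8



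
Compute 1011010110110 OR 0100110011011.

OR: 1 when either bit is 1
  1011010110110
| 0100110011011
---------------
  1111110111111
Decimal: 5814 | 2459 = 8127



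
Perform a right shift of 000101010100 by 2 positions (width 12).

Original: 000101010100 (decimal 340)
Shift right by 2 positions
Drop the 2 low bits; fill with zeros on the left
Result: 000001010101 (decimal 85)
Equivalent: 340 >> 2 = 340 ÷ 2^2 = 85



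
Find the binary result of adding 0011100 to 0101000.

Add column by column from the right: bit + bit + carry-in; write the sum mod 2, carry 1 when the sum is 2 or 3.
carry:  1110000
        0011100
+       0101000
---------------
       01000100
(the carry out of the leftmost column, 0, becomes the leading bit)
Decimal check:
  0011100 = 16 + 8 + 4 = 28
  0101000 = 32 + 8 = 40
  28 + 40 = 68, and 01000100 = 64 + 4 = 68 ✓



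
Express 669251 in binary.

Using repeated division by 2:
669251 ÷ 2 = 334625 remainder 1
334625 ÷ 2 = 167312 remainder 1
167312 ÷ 2 = 83656 remainder 0
83656 ÷ 2 = 41828 remainder 0
41828 ÷ 2 = 20914 remainder 0
20914 ÷ 2 = 10457 remainder 0
10457 ÷ 2 = 5228 remainder 1
5228 ÷ 2 = 2614 remainder 0
2614 ÷ 2 = 1307 remainder 0
1307 ÷ 2 = 653 remainder 1
653 ÷ 2 = 326 remainder 1
326 ÷ 2 = 163 remainder 0
163 ÷ 2 = 81 remainder 1
81 ÷ 2 = 40 remainder 1
40 ÷ 2 = 20 remainder 0
20 ÷ 2 = 10 remainder 0
10 ÷ 2 = 5 remainder 0
5 ÷ 2 = 2 remainder 1
2 ÷ 2 = 1 remainder 0
1 ÷ 2 = 0 remainder 1
Reading remainders bottom to top: 10100011011001000011



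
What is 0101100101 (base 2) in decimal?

Sum of powers of 2 for each 1-bit:
2^0 + 2^2 + 2^5 + 2^6 + 2^8
= 1 + 4 + 32 + 64 + 256
= 357



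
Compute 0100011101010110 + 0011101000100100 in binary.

Add column by column from the right: bit + bit + carry-in; write the sum mod 2, carry 1 when the sum is 2 or 3.
carry:  1111110000001000
        0100011101010110
+       0011101000100100
------------------------
       01000000101111010
(the carry out of the leftmost column, 0, becomes the leading bit)
Decimal check:
  0100011101010110 = 16384 + 1024 + 512 + 256 + 64 + 16 + 4 + 2 = 18262
  0011101000100100 = 8192 + 4096 + 2048 + 512 + 32 + 4 = 14884
  18262 + 14884 = 33146, and 01000000101111010 = 32768 + 256 + 64 + 32 + 16 + 8 + 2 = 33146 ✓



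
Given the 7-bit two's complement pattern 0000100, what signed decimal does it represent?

Binary: 0000100
Sign bit: 0 (non-negative)
Read directly as an unsigned value:
0000100 = 4
Value: 4



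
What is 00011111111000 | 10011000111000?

OR: 1 when either bit is 1
  00011111111000
| 10011000111000
----------------
  10011111111000
Decimal: 2040 | 9784 = 10232



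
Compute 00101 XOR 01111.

XOR: 1 when bits differ
  00101
^ 01111
-------
  01010
Decimal: 5 ^ 15 = 10



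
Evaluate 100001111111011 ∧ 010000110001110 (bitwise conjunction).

AND: 1 only when both bits are 1
  100001111111011
& 010000110001110
-----------------
  000000110001010
Decimal: 17403 & 8590 = 394



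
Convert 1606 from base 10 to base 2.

Using repeated division by 2:
1606 ÷ 2 = 803 remainder 0
803 ÷ 2 = 401 remainder 1
401 ÷ 2 = 200 remainder 1
200 ÷ 2 = 100 remainder 0
100 ÷ 2 = 50 remainder 0
50 ÷ 2 = 25 remainder 0
25 ÷ 2 = 12 remainder 1
12 ÷ 2 = 6 remainder 0
6 ÷ 2 = 3 remainder 0
3 ÷ 2 = 1 remainder 1
1 ÷ 2 = 0 remainder 1
Reading remainders bottom to top: 11001000110



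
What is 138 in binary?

Using repeated division by 2:
138 ÷ 2 = 69 remainder 0
69 ÷ 2 = 34 remainder 1
34 ÷ 2 = 17 remainder 0
17 ÷ 2 = 8 remainder 1
8 ÷ 2 = 4 remainder 0
4 ÷ 2 = 2 remainder 0
2 ÷ 2 = 1 remainder 0
1 ÷ 2 = 0 remainder 1
Reading remainders bottom to top: 10001010



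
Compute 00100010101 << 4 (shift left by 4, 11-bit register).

Original: 00100010101 (decimal 277)
Shift left by 4 positions
Append 4 zeros on the right and drop the 4 high bits that overflow the 11-bit width
Result: 00101010000 (decimal 336)
Equivalent: 277 << 4 = 277 × 2^4 = 4432, truncated to 11 bits = 336



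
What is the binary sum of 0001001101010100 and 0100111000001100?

Add column by column from the right: bit + bit + carry-in; write the sum mod 2, carry 1 when the sum is 2 or 3.
carry:  0011110000111000
        0001001101010100
+       0100111000001100
------------------------
       00110000101100000
(the carry out of the leftmost column, 0, becomes the leading bit)
Decimal check:
  0001001101010100 = 4096 + 512 + 256 + 64 + 16 + 4 = 4948
  0100111000001100 = 16384 + 2048 + 1024 + 512 + 8 + 4 = 19980
  4948 + 19980 = 24928, and 00110000101100000 = 16384 + 8192 + 256 + 64 + 32 = 24928 ✓



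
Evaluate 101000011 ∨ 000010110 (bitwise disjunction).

OR: 1 when either bit is 1
  101000011
| 000010110
-----------
  101010111
Decimal: 323 | 22 = 343



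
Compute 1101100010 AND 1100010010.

AND: 1 only when both bits are 1
  1101100010
& 1100010010
------------
  1100000010
Decimal: 866 & 786 = 770



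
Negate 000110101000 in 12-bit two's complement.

Original: 000110101000
Step 1 - Invert all bits: 111001010111
Step 2 - Add 1: 111001011000
Verification: 000110101000 + 111001011000 = 1000000000000; discarding the end carry (carry out of the top bit) leaves the 12-bit value 000000000000, as required for x + (-x)



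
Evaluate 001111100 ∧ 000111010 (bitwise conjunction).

AND: 1 only when both bits are 1
  001111100
& 000111010
-----------
  000111000
Decimal: 124 & 58 = 56



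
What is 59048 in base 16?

Using repeated division by 16 (digits 10–15 are A–F):
59048 ÷ 16 = 3690 remainder 8
3690 ÷ 16 = 230 remainder 10 (A)
230 ÷ 16 = 14 remainder 6
14 ÷ 16 = 0 remainder 14 (E)
Reading remainders bottom to top: E6A8



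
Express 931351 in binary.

Using repeated division by 2:
931351 ÷ 2 = 465675 remainder 1
465675 ÷ 2 = 232837 remainder 1
232837 ÷ 2 = 116418 remainder 1
116418 ÷ 2 = 58209 remainder 0
58209 ÷ 2 = 29104 remainder 1
29104 ÷ 2 = 14552 remainder 0
14552 ÷ 2 = 7276 remainder 0
7276 ÷ 2 = 3638 remainder 0
3638 ÷ 2 = 1819 remainder 0
1819 ÷ 2 = 909 remainder 1
909 ÷ 2 = 454 remainder 1
454 ÷ 2 = 227 remainder 0
227 ÷ 2 = 113 remainder 1
113 ÷ 2 = 56 remainder 1
56 ÷ 2 = 28 remainder 0
28 ÷ 2 = 14 remainder 0
14 ÷ 2 = 7 remainder 0
7 ÷ 2 = 3 remainder 1
3 ÷ 2 = 1 remainder 1
1 ÷ 2 = 0 remainder 1
Reading remainders bottom to top: 11100011011000010111



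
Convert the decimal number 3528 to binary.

Using repeated division by 2:
3528 ÷ 2 = 1764 remainder 0
1764 ÷ 2 = 882 remainder 0
882 ÷ 2 = 441 remainder 0
441 ÷ 2 = 220 remainder 1
220 ÷ 2 = 110 remainder 0
110 ÷ 2 = 55 remainder 0
55 ÷ 2 = 27 remainder 1
27 ÷ 2 = 13 remainder 1
13 ÷ 2 = 6 remainder 1
6 ÷ 2 = 3 remainder 0
3 ÷ 2 = 1 remainder 1
1 ÷ 2 = 0 remainder 1
Reading remainders bottom to top: 110111001000



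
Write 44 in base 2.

Using repeated division by 2:
44 ÷ 2 = 22 remainder 0
22 ÷ 2 = 11 remainder 0
11 ÷ 2 = 5 remainder 1
5 ÷ 2 = 2 remainder 1
2 ÷ 2 = 1 remainder 0
1 ÷ 2 = 0 remainder 1
Reading remainders bottom to top: 101100



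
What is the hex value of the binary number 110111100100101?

Group into 4-bit nibbles from right:
  0110 = 6
  1111 = F
  0010 = 2
  0101 = 5
Result: 6F25



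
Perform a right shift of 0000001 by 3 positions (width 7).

Original: 0000001 (decimal 1)
Shift right by 3 positions
Drop the 3 low bits; fill with zeros on the left
Result: 0000000 (decimal 0)
Equivalent: 1 >> 3 = 1 ÷ 2^3 = 0



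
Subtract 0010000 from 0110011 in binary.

Method 1 - Direct subtraction (column by column from the right: bit − bit − borrow-in; if negative, add 2 and borrow 1 from the next column):
borrow: 0000000
        0110011
-       0010000
---------------
        0100011

Method 2 - Add two's complement:
Two's complement of 0010000: invert → 1101111, add 1 → 1110000
  0110011
+ 1110000
---------
 10100011  (end carry out of the top bit = 1)
Discarding the end carry: 0100011
Decimal check:
  0110011 = 32 + 16 + 2 + 1 = 51
  0010000 = 16
  51 - 16 = 35, and 0100011 = 32 + 2 + 1 = 35 ✓



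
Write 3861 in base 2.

Using repeated division by 2:
3861 ÷ 2 = 1930 remainder 1
1930 ÷ 2 = 965 remainder 0
965 ÷ 2 = 482 remainder 1
482 ÷ 2 = 241 remainder 0
241 ÷ 2 = 120 remainder 1
120 ÷ 2 = 60 remainder 0
60 ÷ 2 = 30 remainder 0
30 ÷ 2 = 15 remainder 0
15 ÷ 2 = 7 remainder 1
7 ÷ 2 = 3 remainder 1
3 ÷ 2 = 1 remainder 1
1 ÷ 2 = 0 remainder 1
Reading remainders bottom to top: 111100010101



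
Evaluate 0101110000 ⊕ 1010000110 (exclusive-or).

XOR: 1 when bits differ
  0101110000
^ 1010000110
------------
  1111110110
Decimal: 368 ^ 646 = 1014



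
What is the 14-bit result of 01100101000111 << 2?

Original: 01100101000111 (decimal 6471)
Shift left by 2 positions
Append 2 zeros on the right and drop the 2 high bits that overflow the 14-bit width
Result: 10010100011100 (decimal 9500)
Equivalent: 6471 << 2 = 6471 × 2^2 = 25884, truncated to 14 bits = 9500



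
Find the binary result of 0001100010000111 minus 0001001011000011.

Method 1 - Direct subtraction (column by column from the right: bit − bit − borrow-in; if negative, add 2 and borrow 1 from the next column):
borrow: 0000111110000000
        0001100010000111
-       0001001011000011
------------------------
        0000010111000100

Method 2 - Add two's complement:
Two's complement of 0001001011000011: invert → 1110110100111100, add 1 → 1110110100111101
  0001100010000111
+ 1110110100111101
------------------
 10000010111000100  (end carry out of the top bit = 1)
Discarding the end carry: 0000010111000100
Decimal check:
  0001100010000111 = 4096 + 2048 + 128 + 4 + 2 + 1 = 6279
  0001001011000011 = 4096 + 512 + 128 + 64 + 2 + 1 = 4803
  6279 - 4803 = 1476, and 0000010111000100 = 1024 + 256 + 128 + 64 + 4 = 1476 ✓

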